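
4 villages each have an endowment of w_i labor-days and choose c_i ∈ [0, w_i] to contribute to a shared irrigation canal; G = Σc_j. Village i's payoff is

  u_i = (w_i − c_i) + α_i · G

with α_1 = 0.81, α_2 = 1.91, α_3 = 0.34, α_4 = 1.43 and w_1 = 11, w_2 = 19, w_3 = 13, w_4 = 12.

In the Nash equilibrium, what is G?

∂u_i/∂c_i = α_i − 1, so village i contributes w_i if α_i > 1, else 0.
α_i > 1 for i ∈ {2, 4}; NE contributions (0, 19, 0, 12), G = 31.

31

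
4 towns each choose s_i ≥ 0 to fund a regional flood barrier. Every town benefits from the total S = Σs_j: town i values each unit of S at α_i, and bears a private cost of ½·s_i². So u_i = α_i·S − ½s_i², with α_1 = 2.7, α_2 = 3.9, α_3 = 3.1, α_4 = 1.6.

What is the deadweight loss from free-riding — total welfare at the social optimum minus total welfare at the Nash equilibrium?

145.025

Town i's FOC: ∂u_i/∂s_i = α_i − s_i = 0, so s_i* = α_i.
NE contributions = (2.7, 3.9, 3.1, 1.6); S = 11.3.
W^NE = (Σα)·S − ½Σα_i² = 11.3² − ½·34.67 = 110.355.
Planner sets s_i = Σα_j = 11.3 for every i, so S^SO = 4·11.3 = 45.2.
W^SO = (Σα)·S^SO − ½·4·(Σα)² = (4/2)·11.3² = 255.38.
Deadweight loss = W^SO − W^NE = 145.025.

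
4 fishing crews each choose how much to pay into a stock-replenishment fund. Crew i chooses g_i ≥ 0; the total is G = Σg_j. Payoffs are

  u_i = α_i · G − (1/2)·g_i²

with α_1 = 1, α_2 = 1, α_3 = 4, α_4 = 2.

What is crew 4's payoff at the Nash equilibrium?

14

Crew i's FOC: ∂u_i/∂g_i = α_i − g_i = 0, so g_i* = α_i.
NE contributions = (1, 1, 4, 2); G = 8.
u_4 = α_4·G − ½·(g_4)² = 2·8 − ½·2² = 14.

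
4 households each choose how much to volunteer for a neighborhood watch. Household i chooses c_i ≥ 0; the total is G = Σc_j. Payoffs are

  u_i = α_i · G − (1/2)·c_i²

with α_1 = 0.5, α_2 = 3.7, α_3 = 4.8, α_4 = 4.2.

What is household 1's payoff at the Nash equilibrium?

6.475

Household i's FOC: ∂u_i/∂c_i = α_i − c_i = 0, so c_i* = α_i.
NE contributions = (0.5, 3.7, 4.8, 4.2); G = 13.2.
u_1 = α_1·G − ½·(c_1)² = 0.5·13.2 − ½·0.5² = 6.475.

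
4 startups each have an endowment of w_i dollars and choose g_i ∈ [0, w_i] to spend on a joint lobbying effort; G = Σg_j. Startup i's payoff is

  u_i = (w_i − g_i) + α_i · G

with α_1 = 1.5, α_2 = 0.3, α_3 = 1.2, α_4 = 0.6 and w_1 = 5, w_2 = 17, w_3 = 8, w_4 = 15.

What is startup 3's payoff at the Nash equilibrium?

∂u_i/∂g_i = α_i − 1, so startup i contributes w_i if α_i > 1, else 0.
α_i > 1 for i ∈ {1, 3}; NE contributions (5, 0, 8, 0), G = 13.
u_3 = (8 − 8) + 1.2·13 = 15.6.

15.6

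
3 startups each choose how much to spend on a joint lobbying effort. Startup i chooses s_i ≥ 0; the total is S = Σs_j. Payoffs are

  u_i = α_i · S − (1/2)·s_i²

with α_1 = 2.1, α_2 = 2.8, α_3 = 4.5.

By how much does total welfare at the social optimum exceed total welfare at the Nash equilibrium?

Startup i's FOC: ∂u_i/∂s_i = α_i − s_i = 0, so s_i* = α_i.
NE contributions = (2.1, 2.8, 4.5); S = 9.4.
W^NE = (Σα)·S − ½Σα_i² = 9.4² − ½·32.5 = 72.11.
Planner sets s_i = Σα_j = 9.4 for every i, so S^SO = 3·9.4 = 28.2.
W^SO = (Σα)·S^SO − ½·3·(Σα)² = (3/2)·9.4² = 132.54.
Deadweight loss = W^SO − W^NE = 60.43.

60.43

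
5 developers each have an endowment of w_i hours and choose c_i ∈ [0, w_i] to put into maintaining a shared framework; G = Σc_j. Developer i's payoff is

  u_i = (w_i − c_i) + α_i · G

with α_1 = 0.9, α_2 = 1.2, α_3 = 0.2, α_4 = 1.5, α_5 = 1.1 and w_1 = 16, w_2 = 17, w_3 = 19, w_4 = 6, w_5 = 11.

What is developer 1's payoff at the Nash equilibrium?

∂u_i/∂c_i = α_i − 1, so developer i contributes w_i if α_i > 1, else 0.
α_i > 1 for i ∈ {2, 4, 5}; NE contributions (0, 17, 0, 6, 11), G = 34.
u_1 = (16 − 0) + 0.9·34 = 46.6.

46.6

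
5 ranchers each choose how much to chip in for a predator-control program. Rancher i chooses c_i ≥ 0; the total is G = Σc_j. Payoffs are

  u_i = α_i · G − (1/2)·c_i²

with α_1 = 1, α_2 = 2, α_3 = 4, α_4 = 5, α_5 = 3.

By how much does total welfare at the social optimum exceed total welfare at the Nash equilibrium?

Rancher i's FOC: ∂u_i/∂c_i = α_i − c_i = 0, so c_i* = α_i.
NE contributions = (1, 2, 4, 5, 3); G = 15.
W^NE = (Σα)·G − ½Σα_i² = 15² − ½·55 = 197.5.
Planner sets c_i = Σα_j = 15 for every i, so G^SO = 5·15 = 75.
W^SO = (Σα)·G^SO − ½·5·(Σα)² = (5/2)·15² = 562.5.
Deadweight loss = W^SO − W^NE = 365.

365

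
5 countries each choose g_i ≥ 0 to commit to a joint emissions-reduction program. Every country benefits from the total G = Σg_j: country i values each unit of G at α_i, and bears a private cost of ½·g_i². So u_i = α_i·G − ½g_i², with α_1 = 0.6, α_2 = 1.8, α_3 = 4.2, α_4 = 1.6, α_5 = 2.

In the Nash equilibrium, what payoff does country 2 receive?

Country i's FOC: ∂u_i/∂g_i = α_i − g_i = 0, so g_i* = α_i.
NE contributions = (0.6, 1.8, 4.2, 1.6, 2); G = 10.2.
u_2 = α_2·G − ½·(g_2)² = 1.8·10.2 − ½·1.8² = 16.74.

16.74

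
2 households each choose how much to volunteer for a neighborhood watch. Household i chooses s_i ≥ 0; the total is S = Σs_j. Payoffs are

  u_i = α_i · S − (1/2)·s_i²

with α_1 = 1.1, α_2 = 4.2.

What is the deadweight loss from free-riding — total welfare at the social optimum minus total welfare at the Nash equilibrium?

9.425

Household i's FOC: ∂u_i/∂s_i = α_i − s_i = 0, so s_i* = α_i.
NE contributions = (1.1, 4.2); S = 5.3.
W^NE = (Σα)·S − ½Σα_i² = 5.3² − ½·18.85 = 18.665.
Planner sets s_i = Σα_j = 5.3 for every i, so S^SO = 2·5.3 = 10.6.
W^SO = (Σα)·S^SO − ½·2·(Σα)² = (2/2)·5.3² = 28.09.
Deadweight loss = W^SO − W^NE = 9.425.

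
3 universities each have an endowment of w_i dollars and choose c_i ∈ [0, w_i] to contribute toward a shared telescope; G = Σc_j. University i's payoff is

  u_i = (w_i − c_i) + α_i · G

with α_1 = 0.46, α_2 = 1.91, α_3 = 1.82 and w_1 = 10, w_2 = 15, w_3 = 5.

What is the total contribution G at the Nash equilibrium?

20

∂u_i/∂c_i = α_i − 1, so university i contributes w_i if α_i > 1, else 0.
α_i > 1 for i ∈ {2, 3}; NE contributions (0, 15, 5), G = 20.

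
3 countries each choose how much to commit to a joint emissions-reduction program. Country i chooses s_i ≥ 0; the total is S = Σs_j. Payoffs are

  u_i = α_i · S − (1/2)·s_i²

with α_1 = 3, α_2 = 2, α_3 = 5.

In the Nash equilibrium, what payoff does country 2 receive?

Country i's FOC: ∂u_i/∂s_i = α_i − s_i = 0, so s_i* = α_i.
NE contributions = (3, 2, 5); S = 10.
u_2 = α_2·S − ½·(s_2)² = 2·10 − ½·2² = 18.

18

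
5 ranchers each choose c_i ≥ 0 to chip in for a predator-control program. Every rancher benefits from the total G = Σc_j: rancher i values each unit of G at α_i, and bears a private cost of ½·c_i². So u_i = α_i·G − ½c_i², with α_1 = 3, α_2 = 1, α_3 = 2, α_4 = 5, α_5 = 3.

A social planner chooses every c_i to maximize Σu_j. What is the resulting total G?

70

Planner FOC: ∂(Σu_j)/∂c_i = (Σα_j) − c_i = 0, so c_i^SO = Σα_j = 14 for every i; G^SO = 70.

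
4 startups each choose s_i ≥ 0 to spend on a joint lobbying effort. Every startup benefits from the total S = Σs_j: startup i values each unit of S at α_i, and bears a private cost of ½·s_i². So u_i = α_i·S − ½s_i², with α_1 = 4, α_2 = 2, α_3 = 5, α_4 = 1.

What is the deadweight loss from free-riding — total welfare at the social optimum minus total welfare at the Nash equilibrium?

Startup i's FOC: ∂u_i/∂s_i = α_i − s_i = 0, so s_i* = α_i.
NE contributions = (4, 2, 5, 1); S = 12.
W^NE = (Σα)·S − ½Σα_i² = 12² − ½·46 = 121.
Planner sets s_i = Σα_j = 12 for every i, so S^SO = 4·12 = 48.
W^SO = (Σα)·S^SO − ½·4·(Σα)² = (4/2)·12² = 288.
Deadweight loss = W^SO − W^NE = 167.

167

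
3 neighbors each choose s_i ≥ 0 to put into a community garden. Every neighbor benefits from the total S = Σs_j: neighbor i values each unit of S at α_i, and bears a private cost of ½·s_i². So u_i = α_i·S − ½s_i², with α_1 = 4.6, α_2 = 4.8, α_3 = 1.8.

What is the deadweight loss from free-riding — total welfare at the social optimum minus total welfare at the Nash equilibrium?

Neighbor i's FOC: ∂u_i/∂s_i = α_i − s_i = 0, so s_i* = α_i.
NE contributions = (4.6, 4.8, 1.8); S = 11.2.
W^NE = (Σα)·S − ½Σα_i² = 11.2² − ½·47.44 = 101.72.
Planner sets s_i = Σα_j = 11.2 for every i, so S^SO = 3·11.2 = 33.6.
W^SO = (Σα)·S^SO − ½·3·(Σα)² = (3/2)·11.2² = 188.16.
Deadweight loss = W^SO − W^NE = 86.44.

86.44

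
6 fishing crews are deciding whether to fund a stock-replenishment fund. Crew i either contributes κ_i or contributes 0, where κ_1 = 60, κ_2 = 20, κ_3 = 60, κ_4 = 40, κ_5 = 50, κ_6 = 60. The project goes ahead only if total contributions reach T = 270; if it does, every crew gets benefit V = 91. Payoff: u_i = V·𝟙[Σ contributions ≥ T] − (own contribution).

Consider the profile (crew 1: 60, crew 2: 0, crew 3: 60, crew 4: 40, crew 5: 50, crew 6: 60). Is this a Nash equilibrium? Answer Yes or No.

Total = 270 ≥ 270: provided.
Crew 1 (pledges 60, payoff 31): dropping to 0 → total 210, payoff 0. No gain.
Crew 2 (pledges 0, payoff 91): pledging 20 → total 290, payoff 71. No gain.
Crew 3 (pledges 60, payoff 31): dropping to 0 → total 210, payoff 0. No gain.
Crew 4 (pledges 40, payoff 51): dropping to 0 → total 230, payoff 0. No gain.
Crew 5 (pledges 50, payoff 41): dropping to 0 → total 220, payoff 0. No gain.
Crew 6 (pledges 60, payoff 31): dropping to 0 → total 210, payoff 0. No gain.

Yes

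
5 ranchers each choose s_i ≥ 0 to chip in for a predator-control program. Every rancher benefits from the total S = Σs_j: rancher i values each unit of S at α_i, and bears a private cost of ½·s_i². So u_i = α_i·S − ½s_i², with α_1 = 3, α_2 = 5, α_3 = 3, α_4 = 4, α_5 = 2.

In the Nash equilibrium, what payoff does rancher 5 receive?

Rancher i's FOC: ∂u_i/∂s_i = α_i − s_i = 0, so s_i* = α_i.
NE contributions = (3, 5, 3, 4, 2); S = 17.
u_5 = α_5·S − ½·(s_5)² = 2·17 − ½·2² = 32.

32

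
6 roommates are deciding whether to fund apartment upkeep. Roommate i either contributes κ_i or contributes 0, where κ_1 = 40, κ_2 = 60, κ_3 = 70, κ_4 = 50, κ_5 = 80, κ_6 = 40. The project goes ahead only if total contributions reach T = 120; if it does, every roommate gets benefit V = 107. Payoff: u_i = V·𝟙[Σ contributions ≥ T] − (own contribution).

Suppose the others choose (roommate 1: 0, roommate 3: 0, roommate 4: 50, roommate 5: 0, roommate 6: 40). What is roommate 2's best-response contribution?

60

Others' total = 90. Contributing 60 brings total to 150 ≥ 120: gain V − κ_2 = 47.
Best response: 60.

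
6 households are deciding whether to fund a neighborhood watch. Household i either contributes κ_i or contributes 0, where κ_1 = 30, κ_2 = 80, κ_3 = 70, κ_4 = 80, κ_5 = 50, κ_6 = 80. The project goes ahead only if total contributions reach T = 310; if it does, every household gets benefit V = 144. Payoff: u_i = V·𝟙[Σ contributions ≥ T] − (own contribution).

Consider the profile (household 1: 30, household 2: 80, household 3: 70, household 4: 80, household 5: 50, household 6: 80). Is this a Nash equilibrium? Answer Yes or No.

No

Total = 390 ≥ 310: provided.
Household 1 (pledges 30, payoff 114): dropping to 0 → total 360, payoff 144. Profitable deviation.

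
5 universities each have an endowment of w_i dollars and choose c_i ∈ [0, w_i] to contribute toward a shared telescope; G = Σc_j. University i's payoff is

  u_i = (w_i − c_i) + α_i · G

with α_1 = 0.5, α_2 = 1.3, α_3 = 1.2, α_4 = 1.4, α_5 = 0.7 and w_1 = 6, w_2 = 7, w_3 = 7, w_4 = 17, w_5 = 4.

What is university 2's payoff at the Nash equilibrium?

∂u_i/∂c_i = α_i − 1, so university i contributes w_i if α_i > 1, else 0.
α_i > 1 for i ∈ {2, 3, 4}; NE contributions (0, 7, 7, 17, 0), G = 31.
u_2 = (7 − 7) + 1.3·31 = 40.3.

40.3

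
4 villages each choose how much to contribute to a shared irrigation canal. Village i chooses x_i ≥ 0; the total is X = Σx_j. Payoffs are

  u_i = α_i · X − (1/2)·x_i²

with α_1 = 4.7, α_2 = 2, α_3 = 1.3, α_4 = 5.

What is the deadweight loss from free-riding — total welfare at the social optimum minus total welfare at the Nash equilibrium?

195.39

Village i's FOC: ∂u_i/∂x_i = α_i − x_i = 0, so x_i* = α_i.
NE contributions = (4.7, 2, 1.3, 5); X = 13.
W^NE = (Σα)·X − ½Σα_i² = 13² − ½·52.78 = 142.61.
Planner sets x_i = Σα_j = 13 for every i, so X^SO = 4·13 = 52.
W^SO = (Σα)·X^SO − ½·4·(Σα)² = (4/2)·13² = 338.
Deadweight loss = W^SO − W^NE = 195.39.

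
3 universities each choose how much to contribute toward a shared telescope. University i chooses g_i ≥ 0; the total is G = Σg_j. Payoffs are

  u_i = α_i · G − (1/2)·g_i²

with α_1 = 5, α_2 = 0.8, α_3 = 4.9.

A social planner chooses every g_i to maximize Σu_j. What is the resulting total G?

32.1

Planner FOC: ∂(Σu_j)/∂g_i = (Σα_j) − g_i = 0, so g_i^SO = Σα_j = 10.7 for every i; G^SO = 32.1.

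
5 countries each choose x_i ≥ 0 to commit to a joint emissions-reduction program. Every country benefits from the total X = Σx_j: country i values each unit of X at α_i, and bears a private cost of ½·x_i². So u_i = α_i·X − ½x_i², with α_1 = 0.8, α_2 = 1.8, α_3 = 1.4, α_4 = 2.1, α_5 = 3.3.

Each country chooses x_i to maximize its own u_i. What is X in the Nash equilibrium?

9.4

Country i's FOC: ∂u_i/∂x_i = α_i − x_i = 0, so x_i* = α_i.
NE contributions = (0.8, 1.8, 1.4, 2.1, 3.3); X = 9.4.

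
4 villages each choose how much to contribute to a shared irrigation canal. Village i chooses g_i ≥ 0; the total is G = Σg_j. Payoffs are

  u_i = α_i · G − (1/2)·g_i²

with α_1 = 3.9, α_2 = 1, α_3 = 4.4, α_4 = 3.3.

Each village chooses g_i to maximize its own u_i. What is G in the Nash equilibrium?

12.6

Village i's FOC: ∂u_i/∂g_i = α_i − g_i = 0, so g_i* = α_i.
NE contributions = (3.9, 1, 4.4, 3.3); G = 12.6.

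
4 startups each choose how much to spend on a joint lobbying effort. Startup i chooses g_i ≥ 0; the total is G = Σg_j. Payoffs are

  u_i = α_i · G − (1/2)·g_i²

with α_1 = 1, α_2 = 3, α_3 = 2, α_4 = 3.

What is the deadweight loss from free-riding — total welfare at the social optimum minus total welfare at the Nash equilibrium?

Startup i's FOC: ∂u_i/∂g_i = α_i − g_i = 0, so g_i* = α_i.
NE contributions = (1, 3, 2, 3); G = 9.
W^NE = (Σα)·G − ½Σα_i² = 9² − ½·23 = 69.5.
Planner sets g_i = Σα_j = 9 for every i, so G^SO = 4·9 = 36.
W^SO = (Σα)·G^SO − ½·4·(Σα)² = (4/2)·9² = 162.
Deadweight loss = W^SO − W^NE = 92.5.

92.5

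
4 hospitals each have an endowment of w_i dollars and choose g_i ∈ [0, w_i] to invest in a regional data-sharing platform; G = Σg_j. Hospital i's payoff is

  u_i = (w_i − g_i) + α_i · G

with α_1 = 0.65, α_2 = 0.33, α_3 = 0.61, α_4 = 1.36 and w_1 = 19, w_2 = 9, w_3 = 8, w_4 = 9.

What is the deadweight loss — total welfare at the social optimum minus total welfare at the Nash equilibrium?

∂u_i/∂g_i = α_i − 1, so hospital i contributes w_i if α_i > 1, else 0.
α_i > 1 for i ∈ {4}; NE contributions (0, 0, 0, 9), G = 9.
W^NE = Σw_i − G^NE + (Σα_i)·G^NE = 45 + 1.95·9 = 62.55.
Planner: ∂(Σu_j)/∂g_i = Σα_j − 1 = 1.95 > 0, so everyone contributes w_i; G^SO = 45, W^SO = 45 + 1.95·45 = 132.75.
Deadweight loss = 70.2.

70.2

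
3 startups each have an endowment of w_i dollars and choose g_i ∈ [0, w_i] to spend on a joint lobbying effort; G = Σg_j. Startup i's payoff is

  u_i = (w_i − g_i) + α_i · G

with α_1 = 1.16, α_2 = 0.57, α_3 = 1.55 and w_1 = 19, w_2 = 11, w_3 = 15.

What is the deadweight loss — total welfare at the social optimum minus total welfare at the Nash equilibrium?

25.08

∂u_i/∂g_i = α_i − 1, so startup i contributes w_i if α_i > 1, else 0.
α_i > 1 for i ∈ {1, 3}; NE contributions (19, 0, 15), G = 34.
W^NE = Σw_i − G^NE + (Σα_i)·G^NE = 45 + 2.28·34 = 122.52.
Planner: ∂(Σu_j)/∂g_i = Σα_j − 1 = 2.28 > 0, so everyone contributes w_i; G^SO = 45, W^SO = 45 + 2.28·45 = 147.6.
Deadweight loss = 25.08.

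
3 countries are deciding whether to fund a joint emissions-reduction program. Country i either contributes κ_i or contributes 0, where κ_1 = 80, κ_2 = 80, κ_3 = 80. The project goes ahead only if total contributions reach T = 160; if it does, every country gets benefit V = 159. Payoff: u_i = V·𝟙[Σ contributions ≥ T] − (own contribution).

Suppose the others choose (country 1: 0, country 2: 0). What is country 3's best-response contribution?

0

Others' total = 0. Even contributing 80 gives 80 < 160: no benefit either way.
Best response: 0.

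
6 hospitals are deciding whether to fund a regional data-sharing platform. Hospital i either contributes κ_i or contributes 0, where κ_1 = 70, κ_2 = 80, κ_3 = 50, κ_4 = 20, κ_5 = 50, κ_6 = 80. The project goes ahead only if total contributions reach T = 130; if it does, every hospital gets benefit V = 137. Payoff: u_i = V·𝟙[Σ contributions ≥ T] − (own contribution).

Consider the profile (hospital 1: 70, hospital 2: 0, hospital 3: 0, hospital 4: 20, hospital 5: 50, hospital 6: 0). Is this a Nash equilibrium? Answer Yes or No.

Total = 140 ≥ 130: provided.
Hospital 1 (pledges 70, payoff 67): dropping to 0 → total 70, payoff 0. No gain.
Hospital 2 (pledges 0, payoff 137): pledging 80 → total 220, payoff 57. No gain.
Hospital 3 (pledges 0, payoff 137): pledging 50 → total 190, payoff 87. No gain.
Hospital 4 (pledges 20, payoff 117): dropping to 0 → total 120, payoff 0. No gain.
Hospital 5 (pledges 50, payoff 87): dropping to 0 → total 90, payoff 0. No gain.
Hospital 6 (pledges 0, payoff 137): pledging 80 → total 220, payoff 57. No gain.

Yes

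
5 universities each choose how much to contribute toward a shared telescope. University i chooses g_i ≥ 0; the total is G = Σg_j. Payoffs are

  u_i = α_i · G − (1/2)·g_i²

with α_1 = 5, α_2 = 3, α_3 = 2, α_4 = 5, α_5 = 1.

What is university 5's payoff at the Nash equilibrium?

15.5

University i's FOC: ∂u_i/∂g_i = α_i − g_i = 0, so g_i* = α_i.
NE contributions = (5, 3, 2, 5, 1); G = 16.
u_5 = α_5·G − ½·(g_5)² = 1·16 − ½·1² = 15.5.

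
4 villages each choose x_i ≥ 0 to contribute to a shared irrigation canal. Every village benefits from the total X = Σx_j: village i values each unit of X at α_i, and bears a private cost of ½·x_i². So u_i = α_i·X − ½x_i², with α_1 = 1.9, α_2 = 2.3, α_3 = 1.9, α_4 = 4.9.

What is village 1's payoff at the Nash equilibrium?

Village i's FOC: ∂u_i/∂x_i = α_i − x_i = 0, so x_i* = α_i.
NE contributions = (1.9, 2.3, 1.9, 4.9); X = 11.
u_1 = α_1·X − ½·(x_1)² = 1.9·11 − ½·1.9² = 19.095.

19.095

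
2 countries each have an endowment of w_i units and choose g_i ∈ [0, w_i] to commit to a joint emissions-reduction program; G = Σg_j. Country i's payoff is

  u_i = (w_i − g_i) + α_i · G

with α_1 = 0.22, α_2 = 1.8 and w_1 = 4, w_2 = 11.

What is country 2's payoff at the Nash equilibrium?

19.8

∂u_i/∂g_i = α_i − 1, so country i contributes w_i if α_i > 1, else 0.
α_i > 1 for i ∈ {2}; NE contributions (0, 11), G = 11.
u_2 = (11 − 11) + 1.8·11 = 19.8.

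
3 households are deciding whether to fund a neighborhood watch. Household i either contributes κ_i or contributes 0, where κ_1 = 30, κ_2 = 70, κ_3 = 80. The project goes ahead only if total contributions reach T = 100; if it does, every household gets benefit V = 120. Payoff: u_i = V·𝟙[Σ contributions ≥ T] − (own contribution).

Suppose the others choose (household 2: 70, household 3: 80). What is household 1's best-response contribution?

0

Others' total = 150 ≥ 100; contributing adds cost 30 for no extra benefit.
Best response: 0.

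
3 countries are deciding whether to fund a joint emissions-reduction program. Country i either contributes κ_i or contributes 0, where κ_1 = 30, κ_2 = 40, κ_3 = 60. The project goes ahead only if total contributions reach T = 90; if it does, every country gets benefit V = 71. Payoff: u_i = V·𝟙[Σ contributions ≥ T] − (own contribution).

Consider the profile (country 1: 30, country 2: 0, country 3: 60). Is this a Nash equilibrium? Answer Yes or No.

Total = 90 ≥ 90: provided.
Country 1 (pledges 30, payoff 41): dropping to 0 → total 60, payoff 0. No gain.
Country 2 (pledges 0, payoff 71): pledging 40 → total 130, payoff 31. No gain.
Country 3 (pledges 60, payoff 11): dropping to 0 → total 30, payoff 0. No gain.

Yes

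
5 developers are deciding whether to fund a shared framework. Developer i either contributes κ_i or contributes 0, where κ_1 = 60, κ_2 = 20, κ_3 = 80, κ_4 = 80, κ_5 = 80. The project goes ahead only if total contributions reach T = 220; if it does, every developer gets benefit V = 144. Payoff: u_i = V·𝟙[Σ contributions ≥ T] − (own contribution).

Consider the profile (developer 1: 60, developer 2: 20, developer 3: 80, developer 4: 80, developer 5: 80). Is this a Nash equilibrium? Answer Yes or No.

No

Total = 320 ≥ 220: provided.
Developer 1 (pledges 60, payoff 84): dropping to 0 → total 260, payoff 144. Profitable deviation.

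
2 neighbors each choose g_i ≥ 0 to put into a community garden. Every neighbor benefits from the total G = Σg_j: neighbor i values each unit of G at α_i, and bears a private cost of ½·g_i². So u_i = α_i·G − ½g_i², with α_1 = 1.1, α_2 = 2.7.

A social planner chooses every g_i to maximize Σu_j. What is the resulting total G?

7.6

Planner FOC: ∂(Σu_j)/∂g_i = (Σα_j) − g_i = 0, so g_i^SO = Σα_j = 3.8 for every i; G^SO = 7.6.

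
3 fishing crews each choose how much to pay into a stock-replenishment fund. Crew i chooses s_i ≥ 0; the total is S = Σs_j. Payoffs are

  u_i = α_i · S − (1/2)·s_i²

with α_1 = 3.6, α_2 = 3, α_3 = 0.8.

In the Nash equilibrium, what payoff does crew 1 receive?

Crew i's FOC: ∂u_i/∂s_i = α_i − s_i = 0, so s_i* = α_i.
NE contributions = (3.6, 3, 0.8); S = 7.4.
u_1 = α_1·S − ½·(s_1)² = 3.6·7.4 − ½·3.6² = 20.16.

20.16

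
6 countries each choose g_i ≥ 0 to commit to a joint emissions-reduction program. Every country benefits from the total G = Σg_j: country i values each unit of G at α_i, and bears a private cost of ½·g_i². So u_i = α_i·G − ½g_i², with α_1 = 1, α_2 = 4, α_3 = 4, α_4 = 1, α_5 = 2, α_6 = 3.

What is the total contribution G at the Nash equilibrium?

Country i's FOC: ∂u_i/∂g_i = α_i − g_i = 0, so g_i* = α_i.
NE contributions = (1, 4, 4, 1, 2, 3); G = 15.

15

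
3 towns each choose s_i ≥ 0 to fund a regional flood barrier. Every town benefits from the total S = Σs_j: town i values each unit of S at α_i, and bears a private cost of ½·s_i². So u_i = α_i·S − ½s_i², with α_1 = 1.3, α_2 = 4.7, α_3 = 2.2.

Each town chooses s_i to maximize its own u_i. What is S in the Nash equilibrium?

8.2

Town i's FOC: ∂u_i/∂s_i = α_i − s_i = 0, so s_i* = α_i.
NE contributions = (1.3, 4.7, 2.2); S = 8.2.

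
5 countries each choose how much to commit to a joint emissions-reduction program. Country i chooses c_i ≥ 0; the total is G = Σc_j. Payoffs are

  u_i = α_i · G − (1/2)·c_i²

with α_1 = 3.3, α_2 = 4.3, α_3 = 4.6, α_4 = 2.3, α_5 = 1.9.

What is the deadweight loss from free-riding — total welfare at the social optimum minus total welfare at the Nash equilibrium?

Country i's FOC: ∂u_i/∂c_i = α_i − c_i = 0, so c_i* = α_i.
NE contributions = (3.3, 4.3, 4.6, 2.3, 1.9); G = 16.4.
W^NE = (Σα)·G − ½Σα_i² = 16.4² − ½·59.44 = 239.24.
Planner sets c_i = Σα_j = 16.4 for every i, so G^SO = 5·16.4 = 82.
W^SO = (Σα)·G^SO − ½·5·(Σα)² = (5/2)·16.4² = 672.4.
Deadweight loss = W^SO − W^NE = 433.16.

433.16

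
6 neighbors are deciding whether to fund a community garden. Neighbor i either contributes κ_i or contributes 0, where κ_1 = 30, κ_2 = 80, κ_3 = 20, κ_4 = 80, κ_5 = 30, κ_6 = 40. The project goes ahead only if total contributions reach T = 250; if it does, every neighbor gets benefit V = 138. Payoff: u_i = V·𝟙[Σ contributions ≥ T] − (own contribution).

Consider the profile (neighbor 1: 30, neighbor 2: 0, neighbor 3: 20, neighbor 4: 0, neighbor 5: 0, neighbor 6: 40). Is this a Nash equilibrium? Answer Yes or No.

No

Total = 90 < 250: not provided.
Neighbor 1 (pledges 30, payoff -30): dropping to 0 → total 60, payoff 0. Profitable deviation.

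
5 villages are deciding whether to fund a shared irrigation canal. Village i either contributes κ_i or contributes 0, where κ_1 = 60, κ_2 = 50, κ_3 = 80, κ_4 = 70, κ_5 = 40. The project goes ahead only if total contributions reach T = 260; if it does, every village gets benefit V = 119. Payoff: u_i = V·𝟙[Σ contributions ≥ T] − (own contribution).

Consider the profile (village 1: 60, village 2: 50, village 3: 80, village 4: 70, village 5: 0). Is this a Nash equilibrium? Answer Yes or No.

Yes

Total = 260 ≥ 260: provided.
Village 1 (pledges 60, payoff 59): dropping to 0 → total 200, payoff 0. No gain.
Village 2 (pledges 50, payoff 69): dropping to 0 → total 210, payoff 0. No gain.
Village 3 (pledges 80, payoff 39): dropping to 0 → total 180, payoff 0. No gain.
Village 4 (pledges 70, payoff 49): dropping to 0 → total 190, payoff 0. No gain.
Village 5 (pledges 0, payoff 119): pledging 40 → total 300, payoff 79. No gain.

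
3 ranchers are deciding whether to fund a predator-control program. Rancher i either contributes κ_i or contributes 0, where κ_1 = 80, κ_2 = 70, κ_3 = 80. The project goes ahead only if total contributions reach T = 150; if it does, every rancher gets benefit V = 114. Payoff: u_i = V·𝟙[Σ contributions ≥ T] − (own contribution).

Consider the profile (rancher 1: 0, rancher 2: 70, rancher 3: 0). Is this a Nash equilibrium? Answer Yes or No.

No

Total = 70 < 150: not provided.
Rancher 1 (pledges 0, payoff 0): pledging 80 → total 150, payoff 34. Profitable deviation.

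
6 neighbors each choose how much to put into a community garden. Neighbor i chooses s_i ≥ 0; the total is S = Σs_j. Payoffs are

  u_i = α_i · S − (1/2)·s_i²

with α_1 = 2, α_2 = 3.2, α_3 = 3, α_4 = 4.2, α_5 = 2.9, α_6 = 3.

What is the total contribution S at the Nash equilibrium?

Neighbor i's FOC: ∂u_i/∂s_i = α_i − s_i = 0, so s_i* = α_i.
NE contributions = (2, 3.2, 3, 4.2, 2.9, 3); S = 18.3.

18.3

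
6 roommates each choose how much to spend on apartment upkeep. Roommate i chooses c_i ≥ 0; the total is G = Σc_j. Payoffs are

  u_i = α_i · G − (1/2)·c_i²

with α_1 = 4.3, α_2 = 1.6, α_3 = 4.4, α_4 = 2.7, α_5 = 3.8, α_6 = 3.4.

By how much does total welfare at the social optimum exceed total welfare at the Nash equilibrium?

Roommate i's FOC: ∂u_i/∂c_i = α_i − c_i = 0, so c_i* = α_i.
NE contributions = (4.3, 1.6, 4.4, 2.7, 3.8, 3.4); G = 20.2.
W^NE = (Σα)·G − ½Σα_i² = 20.2² − ½·73.7 = 371.19.
Planner sets c_i = Σα_j = 20.2 for every i, so G^SO = 6·20.2 = 121.2.
W^SO = (Σα)·G^SO − ½·6·(Σα)² = (6/2)·20.2² = 1224.12.
Deadweight loss = W^SO − W^NE = 852.93.

852.93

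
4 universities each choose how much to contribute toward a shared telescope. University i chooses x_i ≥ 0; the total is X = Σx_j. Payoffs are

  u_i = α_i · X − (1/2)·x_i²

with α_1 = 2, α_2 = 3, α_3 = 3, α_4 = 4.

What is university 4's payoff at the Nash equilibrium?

40

University i's FOC: ∂u_i/∂x_i = α_i − x_i = 0, so x_i* = α_i.
NE contributions = (2, 3, 3, 4); X = 12.
u_4 = α_4·X − ½·(x_4)² = 4·12 − ½·4² = 40.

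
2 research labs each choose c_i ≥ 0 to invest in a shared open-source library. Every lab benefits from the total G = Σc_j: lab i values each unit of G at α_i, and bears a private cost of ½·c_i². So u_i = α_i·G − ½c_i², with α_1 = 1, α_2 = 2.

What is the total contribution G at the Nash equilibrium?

3

Lab i's FOC: ∂u_i/∂c_i = α_i − c_i = 0, so c_i* = α_i.
NE contributions = (1, 2); G = 3.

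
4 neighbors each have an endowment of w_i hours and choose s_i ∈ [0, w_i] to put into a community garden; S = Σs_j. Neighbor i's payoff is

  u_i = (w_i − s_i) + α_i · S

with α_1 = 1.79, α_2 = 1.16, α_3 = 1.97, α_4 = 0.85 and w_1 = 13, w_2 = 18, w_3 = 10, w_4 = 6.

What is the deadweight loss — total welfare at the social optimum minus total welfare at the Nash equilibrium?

28.62

∂u_i/∂s_i = α_i − 1, so neighbor i contributes w_i if α_i > 1, else 0.
α_i > 1 for i ∈ {1, 2, 3}; NE contributions (13, 18, 10, 0), S = 41.
W^NE = Σw_i − S^NE + (Σα_i)·S^NE = 47 + 4.77·41 = 242.57.
Planner: ∂(Σu_j)/∂s_i = Σα_j − 1 = 4.77 > 0, so everyone contributes w_i; S^SO = 47, W^SO = 47 + 4.77·47 = 271.19.
Deadweight loss = 28.62.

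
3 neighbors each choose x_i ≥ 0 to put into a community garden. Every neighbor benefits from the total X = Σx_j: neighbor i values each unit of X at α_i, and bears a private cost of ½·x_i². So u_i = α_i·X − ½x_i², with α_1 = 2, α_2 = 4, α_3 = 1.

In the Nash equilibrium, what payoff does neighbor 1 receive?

12

Neighbor i's FOC: ∂u_i/∂x_i = α_i − x_i = 0, so x_i* = α_i.
NE contributions = (2, 4, 1); X = 7.
u_1 = α_1·X − ½·(x_1)² = 2·7 − ½·2² = 12.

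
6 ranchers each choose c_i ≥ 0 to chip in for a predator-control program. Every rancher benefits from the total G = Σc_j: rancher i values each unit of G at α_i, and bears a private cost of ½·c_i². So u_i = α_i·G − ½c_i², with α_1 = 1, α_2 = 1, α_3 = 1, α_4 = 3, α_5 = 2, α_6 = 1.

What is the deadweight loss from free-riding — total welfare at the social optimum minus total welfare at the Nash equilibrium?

Rancher i's FOC: ∂u_i/∂c_i = α_i − c_i = 0, so c_i* = α_i.
NE contributions = (1, 1, 1, 3, 2, 1); G = 9.
W^NE = (Σα)·G − ½Σα_i² = 9² − ½·17 = 72.5.
Planner sets c_i = Σα_j = 9 for every i, so G^SO = 6·9 = 54.
W^SO = (Σα)·G^SO − ½·6·(Σα)² = (6/2)·9² = 243.
Deadweight loss = W^SO − W^NE = 170.5.

170.5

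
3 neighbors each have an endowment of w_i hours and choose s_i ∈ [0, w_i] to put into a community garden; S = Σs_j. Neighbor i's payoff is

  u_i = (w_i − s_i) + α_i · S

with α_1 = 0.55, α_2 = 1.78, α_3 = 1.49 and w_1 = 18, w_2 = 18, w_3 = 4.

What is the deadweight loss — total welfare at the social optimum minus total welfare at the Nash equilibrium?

50.76

∂u_i/∂s_i = α_i − 1, so neighbor i contributes w_i if α_i > 1, else 0.
α_i > 1 for i ∈ {2, 3}; NE contributions (0, 18, 4), S = 22.
W^NE = Σw_i − S^NE + (Σα_i)·S^NE = 40 + 2.82·22 = 102.04.
Planner: ∂(Σu_j)/∂s_i = Σα_j − 1 = 2.82 > 0, so everyone contributes w_i; S^SO = 40, W^SO = 40 + 2.82·40 = 152.8.
Deadweight loss = 50.76.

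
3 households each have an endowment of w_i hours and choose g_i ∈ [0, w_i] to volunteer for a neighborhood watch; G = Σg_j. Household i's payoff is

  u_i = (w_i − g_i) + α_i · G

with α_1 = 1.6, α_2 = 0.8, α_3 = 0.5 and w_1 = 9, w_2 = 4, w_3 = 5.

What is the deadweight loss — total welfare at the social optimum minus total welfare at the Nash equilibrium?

∂u_i/∂g_i = α_i − 1, so household i contributes w_i if α_i > 1, else 0.
α_i > 1 for i ∈ {1}; NE contributions (9, 0, 0), G = 9.
W^NE = Σw_i − G^NE + (Σα_i)·G^NE = 18 + 1.9·9 = 35.1.
Planner: ∂(Σu_j)/∂g_i = Σα_j − 1 = 1.9 > 0, so everyone contributes w_i; G^SO = 18, W^SO = 18 + 1.9·18 = 52.2.
Deadweight loss = 17.1.

17.1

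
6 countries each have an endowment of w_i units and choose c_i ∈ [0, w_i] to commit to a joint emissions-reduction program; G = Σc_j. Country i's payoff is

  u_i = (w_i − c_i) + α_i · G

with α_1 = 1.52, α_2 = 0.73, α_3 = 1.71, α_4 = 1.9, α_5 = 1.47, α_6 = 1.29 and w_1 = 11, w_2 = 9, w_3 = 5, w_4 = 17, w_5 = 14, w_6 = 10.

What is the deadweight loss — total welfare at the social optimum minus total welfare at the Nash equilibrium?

68.58

∂u_i/∂c_i = α_i − 1, so country i contributes w_i if α_i > 1, else 0.
α_i > 1 for i ∈ {1, 3, 4, 5, 6}; NE contributions (11, 0, 5, 17, 14, 10), G = 57.
W^NE = Σw_i − G^NE + (Σα_i)·G^NE = 66 + 7.62·57 = 500.34.
Planner: ∂(Σu_j)/∂c_i = Σα_j − 1 = 7.62 > 0, so everyone contributes w_i; G^SO = 66, W^SO = 66 + 7.62·66 = 568.92.
Deadweight loss = 68.58.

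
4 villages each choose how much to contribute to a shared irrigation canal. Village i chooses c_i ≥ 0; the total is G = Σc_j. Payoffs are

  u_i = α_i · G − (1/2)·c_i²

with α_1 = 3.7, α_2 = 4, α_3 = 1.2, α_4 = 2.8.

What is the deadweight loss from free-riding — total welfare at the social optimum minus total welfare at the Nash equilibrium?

156.375

Village i's FOC: ∂u_i/∂c_i = α_i − c_i = 0, so c_i* = α_i.
NE contributions = (3.7, 4, 1.2, 2.8); G = 11.7.
W^NE = (Σα)·G − ½Σα_i² = 11.7² − ½·38.97 = 117.405.
Planner sets c_i = Σα_j = 11.7 for every i, so G^SO = 4·11.7 = 46.8.
W^SO = (Σα)·G^SO − ½·4·(Σα)² = (4/2)·11.7² = 273.78.
Deadweight loss = W^SO − W^NE = 156.375.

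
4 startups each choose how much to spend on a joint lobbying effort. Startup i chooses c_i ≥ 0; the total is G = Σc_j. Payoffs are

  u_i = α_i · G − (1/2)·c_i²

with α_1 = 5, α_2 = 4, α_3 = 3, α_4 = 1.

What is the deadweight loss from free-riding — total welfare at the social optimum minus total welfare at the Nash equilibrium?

Startup i's FOC: ∂u_i/∂c_i = α_i − c_i = 0, so c_i* = α_i.
NE contributions = (5, 4, 3, 1); G = 13.
W^NE = (Σα)·G − ½Σα_i² = 13² − ½·51 = 143.5.
Planner sets c_i = Σα_j = 13 for every i, so G^SO = 4·13 = 52.
W^SO = (Σα)·G^SO − ½·4·(Σα)² = (4/2)·13² = 338.
Deadweight loss = W^SO − W^NE = 194.5.

194.5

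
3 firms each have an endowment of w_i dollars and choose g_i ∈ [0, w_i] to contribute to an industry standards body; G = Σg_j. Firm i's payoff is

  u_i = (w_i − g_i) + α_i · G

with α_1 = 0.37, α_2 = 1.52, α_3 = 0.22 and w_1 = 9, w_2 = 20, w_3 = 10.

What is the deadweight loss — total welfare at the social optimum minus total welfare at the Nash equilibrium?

21.09

∂u_i/∂g_i = α_i − 1, so firm i contributes w_i if α_i > 1, else 0.
α_i > 1 for i ∈ {2}; NE contributions (0, 20, 0), G = 20.
W^NE = Σw_i − G^NE + (Σα_i)·G^NE = 39 + 1.11·20 = 61.2.
Planner: ∂(Σu_j)/∂g_i = Σα_j − 1 = 1.11 > 0, so everyone contributes w_i; G^SO = 39, W^SO = 39 + 1.11·39 = 82.29.
Deadweight loss = 21.09.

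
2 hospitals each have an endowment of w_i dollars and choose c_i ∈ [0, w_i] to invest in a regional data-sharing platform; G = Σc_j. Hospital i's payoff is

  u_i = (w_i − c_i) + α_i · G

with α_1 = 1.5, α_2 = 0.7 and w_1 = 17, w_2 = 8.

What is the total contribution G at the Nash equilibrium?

17

∂u_i/∂c_i = α_i − 1, so hospital i contributes w_i if α_i > 1, else 0.
α_i > 1 for i ∈ {1}; NE contributions (17, 0), G = 17.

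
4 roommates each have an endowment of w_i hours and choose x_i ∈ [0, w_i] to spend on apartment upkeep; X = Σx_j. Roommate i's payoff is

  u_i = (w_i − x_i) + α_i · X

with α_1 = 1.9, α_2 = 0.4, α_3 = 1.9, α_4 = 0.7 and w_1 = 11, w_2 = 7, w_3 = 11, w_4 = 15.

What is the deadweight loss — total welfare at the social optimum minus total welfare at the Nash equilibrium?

85.8

∂u_i/∂x_i = α_i − 1, so roommate i contributes w_i if α_i > 1, else 0.
α_i > 1 for i ∈ {1, 3}; NE contributions (11, 0, 11, 0), X = 22.
W^NE = Σw_i − X^NE + (Σα_i)·X^NE = 44 + 3.9·22 = 129.8.
Planner: ∂(Σu_j)/∂x_i = Σα_j − 1 = 3.9 > 0, so everyone contributes w_i; X^SO = 44, W^SO = 44 + 3.9·44 = 215.6.
Deadweight loss = 85.8.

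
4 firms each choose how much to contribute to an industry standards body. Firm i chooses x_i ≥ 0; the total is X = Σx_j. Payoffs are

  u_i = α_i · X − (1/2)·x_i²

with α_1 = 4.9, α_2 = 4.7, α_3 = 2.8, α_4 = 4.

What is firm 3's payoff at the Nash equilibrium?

Firm i's FOC: ∂u_i/∂x_i = α_i − x_i = 0, so x_i* = α_i.
NE contributions = (4.9, 4.7, 2.8, 4); X = 16.4.
u_3 = α_3·X − ½·(x_3)² = 2.8·16.4 − ½·2.8² = 42.

42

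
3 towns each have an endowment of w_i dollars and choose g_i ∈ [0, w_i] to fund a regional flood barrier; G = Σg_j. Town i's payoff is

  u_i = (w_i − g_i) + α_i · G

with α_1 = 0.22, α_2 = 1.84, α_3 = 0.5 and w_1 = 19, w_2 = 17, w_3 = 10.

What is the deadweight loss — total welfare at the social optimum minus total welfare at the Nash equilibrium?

45.24

∂u_i/∂g_i = α_i − 1, so town i contributes w_i if α_i > 1, else 0.
α_i > 1 for i ∈ {2}; NE contributions (0, 17, 0), G = 17.
W^NE = Σw_i − G^NE + (Σα_i)·G^NE = 46 + 1.56·17 = 72.52.
Planner: ∂(Σu_j)/∂g_i = Σα_j − 1 = 1.56 > 0, so everyone contributes w_i; G^SO = 46, W^SO = 46 + 1.56·46 = 117.76.
Deadweight loss = 45.24.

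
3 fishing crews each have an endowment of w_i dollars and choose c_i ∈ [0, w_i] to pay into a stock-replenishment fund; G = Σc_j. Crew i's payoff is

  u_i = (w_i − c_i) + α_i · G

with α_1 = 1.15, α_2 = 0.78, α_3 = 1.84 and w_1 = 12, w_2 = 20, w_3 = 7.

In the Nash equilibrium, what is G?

∂u_i/∂c_i = α_i − 1, so crew i contributes w_i if α_i > 1, else 0.
α_i > 1 for i ∈ {1, 3}; NE contributions (12, 0, 7), G = 19.

19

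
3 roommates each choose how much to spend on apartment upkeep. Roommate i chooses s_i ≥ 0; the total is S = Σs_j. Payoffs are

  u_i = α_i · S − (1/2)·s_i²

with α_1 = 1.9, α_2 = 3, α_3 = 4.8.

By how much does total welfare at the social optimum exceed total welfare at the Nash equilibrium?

64.87

Roommate i's FOC: ∂u_i/∂s_i = α_i − s_i = 0, so s_i* = α_i.
NE contributions = (1.9, 3, 4.8); S = 9.7.
W^NE = (Σα)·S − ½Σα_i² = 9.7² − ½·35.65 = 76.265.
Planner sets s_i = Σα_j = 9.7 for every i, so S^SO = 3·9.7 = 29.1.
W^SO = (Σα)·S^SO − ½·3·(Σα)² = (3/2)·9.7² = 141.135.
Deadweight loss = W^SO − W^NE = 64.87.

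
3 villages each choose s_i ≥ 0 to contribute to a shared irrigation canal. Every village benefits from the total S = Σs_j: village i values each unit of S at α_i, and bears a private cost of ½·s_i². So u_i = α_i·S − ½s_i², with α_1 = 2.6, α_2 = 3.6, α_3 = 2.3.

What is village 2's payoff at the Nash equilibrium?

24.12

Village i's FOC: ∂u_i/∂s_i = α_i − s_i = 0, so s_i* = α_i.
NE contributions = (2.6, 3.6, 2.3); S = 8.5.
u_2 = α_2·S − ½·(s_2)² = 3.6·8.5 − ½·3.6² = 24.12.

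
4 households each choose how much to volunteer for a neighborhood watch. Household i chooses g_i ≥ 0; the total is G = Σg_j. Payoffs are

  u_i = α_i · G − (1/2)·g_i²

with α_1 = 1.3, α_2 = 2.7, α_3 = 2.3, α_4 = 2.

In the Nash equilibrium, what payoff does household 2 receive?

Household i's FOC: ∂u_i/∂g_i = α_i − g_i = 0, so g_i* = α_i.
NE contributions = (1.3, 2.7, 2.3, 2); G = 8.3.
u_2 = α_2·G − ½·(g_2)² = 2.7·8.3 − ½·2.7² = 18.765.

18.765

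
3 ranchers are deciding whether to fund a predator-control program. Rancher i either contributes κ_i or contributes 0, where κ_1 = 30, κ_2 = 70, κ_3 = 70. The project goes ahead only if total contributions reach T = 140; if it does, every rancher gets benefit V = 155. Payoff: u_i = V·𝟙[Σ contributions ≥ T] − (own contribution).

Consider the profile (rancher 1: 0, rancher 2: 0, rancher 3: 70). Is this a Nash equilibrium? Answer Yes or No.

Total = 70 < 140: not provided.
Rancher 1 (pledges 0, payoff 0): pledging 30 → total 100, payoff -30. No gain.
Rancher 2 (pledges 0, payoff 0): pledging 70 → total 140, payoff 85. Profitable deviation.

No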